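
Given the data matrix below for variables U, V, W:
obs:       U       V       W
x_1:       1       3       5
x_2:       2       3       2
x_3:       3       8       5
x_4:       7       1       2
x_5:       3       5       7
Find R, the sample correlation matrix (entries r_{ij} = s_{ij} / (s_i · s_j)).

Step 1 — column means:
  mean(U) = (1 + 2 + 3 + 7 + 3) / 5 = 16/5 = 3.2
  mean(V) = (3 + 3 + 8 + 1 + 5) / 5 = 20/5 = 4
  mean(W) = (5 + 2 + 5 + 2 + 7) / 5 = 21/5 = 4.2

Step 2 — sample variances and covariances s[i,j] = (1/(n-1)) · Σ_k (x_{k,i} - mean_i) · (x_{k,j} - mean_j), with n-1 = 4:
  s[U,U] = ((-2.2)·(-2.2) + (-1.2)·(-1.2) + (-0.2)·(-0.2) + (3.8)·(3.8) + (-0.2)·(-0.2)) / 4 = 20.8/4 = 5.2
  s[U,V] = ((-2.2)·(-1) + (-1.2)·(-1) + (-0.2)·(4) + (3.8)·(-3) + (-0.2)·(1)) / 4 = -9/4 = -2.25
  s[U,W] = ((-2.2)·(0.8) + (-1.2)·(-2.2) + (-0.2)·(0.8) + (3.8)·(-2.2) + (-0.2)·(2.8)) / 4 = -8.2/4 = -2.05
  s[V,V] = ((-1)·(-1) + (-1)·(-1) + (4)·(4) + (-3)·(-3) + (1)·(1)) / 4 = 28/4 = 7
  s[V,W] = ((-1)·(0.8) + (-1)·(-2.2) + (4)·(0.8) + (-3)·(-2.2) + (1)·(2.8)) / 4 = 14/4 = 3.5
  s[W,W] = ((0.8)·(0.8) + (-2.2)·(-2.2) + (0.8)·(0.8) + (-2.2)·(-2.2) + (2.8)·(2.8)) / 4 = 18.8/4 = 4.7
  Sample standard deviations s_i = √(s[i,i]):
  s(U) = √(5.2) = 2.2804
  s(V) = √(7) = 2.6458
  s(W) = √(4.7) = 2.1679

Step 3 — r_{ij} = s_{ij} / (s_i · s_j):
  r[U,U] = 1 (diagonal).
  r[U,V] = -2.25 / (2.2804 · 2.6458) = -2.25 / 6.0332 = -0.3729
  r[U,W] = -2.05 / (2.2804 · 2.1679) = -2.05 / 4.9437 = -0.4147
  r[V,V] = 1 (diagonal).
  r[V,W] = 3.5 / (2.6458 · 2.1679) = 3.5 / 5.7359 = 0.6102
  r[W,W] = 1 (diagonal).

R is symmetric with unit diagonal. Assembling:

R = [[1, -0.3729, -0.4147],
 [-0.3729, 1, 0.6102],
 [-0.4147, 0.6102, 1]]


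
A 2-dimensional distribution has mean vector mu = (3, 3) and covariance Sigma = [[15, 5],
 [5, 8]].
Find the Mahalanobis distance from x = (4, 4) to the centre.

Step 1 — centre the observation: (x - mu) = (1, 1).

Step 2 — invert Sigma. det(Sigma) = 15·8 - (5)² = 95.
  Sigma^{-1} = (1/det) · [[d, -b], [-b, a]] = [[0.0842, -0.0526],
 [-0.0526, 0.1579]].

Step 3 — form the quadratic (x - mu)^T · Sigma^{-1} · (x - mu):
  Sigma^{-1} · (x - mu) = (0.0316, 0.1053).
  (x - mu)^T · [Sigma^{-1} · (x - mu)] = (1)·(0.0316) + (1)·(0.1053) = 0.1368.

Step 4 — take square root: d = √(0.1368) ≈ 0.3699.

d(x, mu) = √(0.1368) ≈ 0.3699


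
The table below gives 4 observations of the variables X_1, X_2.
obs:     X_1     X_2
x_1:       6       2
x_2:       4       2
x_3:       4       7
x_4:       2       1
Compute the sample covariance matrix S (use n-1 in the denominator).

Step 1 — column means:
  mean(X_1) = (6 + 4 + 4 + 2) / 4 = 16/4 = 4
  mean(X_2) = (2 + 2 + 7 + 1) / 4 = 12/4 = 3

Step 2 — sample covariance S[i,j] = (1/(n-1)) · Σ_k (x_{k,i} - mean_i) · (x_{k,j} - mean_j), with n-1 = 3.
  S[X_1,X_1] = ((2)·(2) + (0)·(0) + (0)·(0) + (-2)·(-2)) / 3 = 8/3 = 2.6667
  S[X_1,X_2] = ((2)·(-1) + (0)·(-1) + (0)·(4) + (-2)·(-2)) / 3 = 2/3 = 0.6667
  S[X_2,X_2] = ((-1)·(-1) + (-1)·(-1) + (4)·(4) + (-2)·(-2)) / 3 = 22/3 = 7.3333

S is symmetric (S[j,i] = S[i,j]). Assembling:

S = [[2.6667, 0.6667],
 [0.6667, 7.3333]]


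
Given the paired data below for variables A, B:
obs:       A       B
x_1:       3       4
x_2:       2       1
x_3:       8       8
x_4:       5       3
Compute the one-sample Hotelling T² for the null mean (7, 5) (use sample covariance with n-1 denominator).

Step 1 — sample mean vector:
  mean(A) = (3 + 2 + 8 + 5) / 4 = 18/4 = 4.5
  mean(B) = (4 + 1 + 8 + 3) / 4 = 16/4 = 4
  x̄ = (4.5, 4),  deviation x̄ - mu_0 = (4.5, 4) - (7, 5) = (-2.5, -1).

Step 2 — sample covariance matrix, S[i,j] = (1/(n-1)) · Σ_k (x_{k,i} - mean_i) · (x_{k,j} - mean_j), divisor n-1 = 3:
  S[A,A] = ((-1.5)·(-1.5) + (-2.5)·(-2.5) + (3.5)·(3.5) + (0.5)·(0.5)) / 3 = 21/3 = 7
  S[A,B] = ((-1.5)·(0) + (-2.5)·(-3) + (3.5)·(4) + (0.5)·(-1)) / 3 = 21/3 = 7
  S[B,B] = ((0)·(0) + (-3)·(-3) + (4)·(4) + (-1)·(-1)) / 3 = 26/3 = 8.6667
  S = [[7, 7],
 [7, 8.6667]].

Step 3 — invert S. det(S) = 7·8.6667 - (7)² = 11.6667.
  S^{-1} = (1/det) · [[d, -b], [-b, a]] = [[0.7429, -0.6],
 [-0.6, 0.6]].

Step 4 — quadratic form (x̄ - mu_0)^T · S^{-1} · (x̄ - mu_0):
  S^{-1} · (x̄ - mu_0) = (-1.2571, 0.9),
  (x̄ - mu_0)^T · [...] = (-2.5)·(-1.2571) + (-1)·(0.9) = 2.2429.

Step 5 — scale by n: T² = 4 · 2.2429 = 8.9714.

T² ≈ 8.9714


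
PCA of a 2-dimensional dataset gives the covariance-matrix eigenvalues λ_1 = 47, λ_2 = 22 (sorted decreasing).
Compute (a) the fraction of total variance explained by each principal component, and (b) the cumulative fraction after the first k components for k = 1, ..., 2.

Step 1 — total variance = trace(Sigma) = Σ λ_i = 47 + 22 = 69.

Step 2 — fraction explained by component i = λ_i / Σ λ:
  PC1: 47/69 = 0.6812
  PC2: 22/69 = 0.3188

Step 3 — cumulative fraction after k components = (λ_1 + ... + λ_k) / Σ λ:
  k = 1: 47/69 = 0.6812
  k = 2: (47 + 22)/69 = 69/69 = 1

Summary (fraction, with percent):

explained: PC1 0.6812 (68.12%), PC2 0.3188 (31.88%);  cumulative: 0.6812, 1


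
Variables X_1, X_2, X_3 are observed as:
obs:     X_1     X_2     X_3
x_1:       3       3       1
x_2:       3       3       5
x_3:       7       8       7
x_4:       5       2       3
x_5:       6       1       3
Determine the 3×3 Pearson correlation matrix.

Step 1 — column means:
  mean(X_1) = (3 + 3 + 7 + 5 + 6) / 5 = 24/5 = 4.8
  mean(X_2) = (3 + 3 + 8 + 2 + 1) / 5 = 17/5 = 3.4
  mean(X_3) = (1 + 5 + 7 + 3 + 3) / 5 = 19/5 = 3.8

Step 2 — sample variances and covariances s[i,j] = (1/(n-1)) · Σ_k (x_{k,i} - mean_i) · (x_{k,j} - mean_j), with n-1 = 4:
  s[X_1,X_1] = ((-1.8)·(-1.8) + (-1.8)·(-1.8) + (2.2)·(2.2) + (0.2)·(0.2) + (1.2)·(1.2)) / 4 = 12.8/4 = 3.2
  s[X_1,X_2] = ((-1.8)·(-0.4) + (-1.8)·(-0.4) + (2.2)·(4.6) + (0.2)·(-1.4) + (1.2)·(-2.4)) / 4 = 8.4/4 = 2.1
  s[X_1,X_3] = ((-1.8)·(-2.8) + (-1.8)·(1.2) + (2.2)·(3.2) + (0.2)·(-0.8) + (1.2)·(-0.8)) / 4 = 8.8/4 = 2.2
  s[X_2,X_2] = ((-0.4)·(-0.4) + (-0.4)·(-0.4) + (4.6)·(4.6) + (-1.4)·(-1.4) + (-2.4)·(-2.4)) / 4 = 29.2/4 = 7.3
  s[X_2,X_3] = ((-0.4)·(-2.8) + (-0.4)·(1.2) + (4.6)·(3.2) + (-1.4)·(-0.8) + (-2.4)·(-0.8)) / 4 = 18.4/4 = 4.6
  s[X_3,X_3] = ((-2.8)·(-2.8) + (1.2)·(1.2) + (3.2)·(3.2) + (-0.8)·(-0.8) + (-0.8)·(-0.8)) / 4 = 20.8/4 = 5.2
  Sample standard deviations s_i = √(s[i,i]):
  s(X_1) = √(3.2) = 1.7889
  s(X_2) = √(7.3) = 2.7019
  s(X_3) = √(5.2) = 2.2804

Step 3 — r_{ij} = s_{ij} / (s_i · s_j):
  r[X_1,X_1] = 1 (diagonal).
  r[X_1,X_2] = 2.1 / (1.7889 · 2.7019) = 2.1 / 4.8332 = 0.4345
  r[X_1,X_3] = 2.2 / (1.7889 · 2.2804) = 2.2 / 4.0792 = 0.5393
  r[X_2,X_2] = 1 (diagonal).
  r[X_2,X_3] = 4.6 / (2.7019 · 2.2804) = 4.6 / 6.1612 = 0.7466
  r[X_3,X_3] = 1 (diagonal).

R is symmetric with unit diagonal. Assembling:

R = [[1, 0.4345, 0.5393],
 [0.4345, 1, 0.7466],
 [0.5393, 0.7466, 1]]


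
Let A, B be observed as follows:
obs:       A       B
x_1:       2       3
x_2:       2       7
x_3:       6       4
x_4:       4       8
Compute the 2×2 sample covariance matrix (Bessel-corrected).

Step 1 — column means:
  mean(A) = (2 + 2 + 6 + 4) / 4 = 14/4 = 3.5
  mean(B) = (3 + 7 + 4 + 8) / 4 = 22/4 = 5.5

Step 2 — sample covariance S[i,j] = (1/(n-1)) · Σ_k (x_{k,i} - mean_i) · (x_{k,j} - mean_j), with n-1 = 3.
  S[A,A] = ((-1.5)·(-1.5) + (-1.5)·(-1.5) + (2.5)·(2.5) + (0.5)·(0.5)) / 3 = 11/3 = 3.6667
  S[A,B] = ((-1.5)·(-2.5) + (-1.5)·(1.5) + (2.5)·(-1.5) + (0.5)·(2.5)) / 3 = -1/3 = -0.3333
  S[B,B] = ((-2.5)·(-2.5) + (1.5)·(1.5) + (-1.5)·(-1.5) + (2.5)·(2.5)) / 3 = 17/3 = 5.6667

S is symmetric (S[j,i] = S[i,j]). Assembling:

S = [[3.6667, -0.3333],
 [-0.3333, 5.6667]]


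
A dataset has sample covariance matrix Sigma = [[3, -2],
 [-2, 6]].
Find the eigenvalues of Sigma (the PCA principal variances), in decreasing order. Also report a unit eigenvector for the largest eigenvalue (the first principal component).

Step 1 — characteristic polynomial of 2×2 Sigma:
  det(Sigma - λI) = λ² - trace · λ + det = 0.
  trace = 3 + 6 = 9, det = 3·6 - (-2)² = 14.
Step 2 — discriminant:
  Δ = trace² - 4·det = 81 - 56 = 25.
Step 3 — eigenvalues:
  λ = (trace ± √Δ)/2 = (9 ± 5)/2,
  λ_1 = 7,  λ_2 = 2.

Step 4 — unit eigenvector for λ_1: solve (Sigma - λ_1 I)v = 0. First row:
  (3 - 7)·v_x + (-2)·v_y = 0, i.e. (-4)·v_x + (-2)·v_y = 0,
  so v ∝ (b, λ_1 - a) = (-2, 4); multiply by -1 so the first entry is positive: u = (2, -4).
  ||u|| = √((2)² + (-4)²) = √(20) ≈ 4.4721,
  v_1 = u/||u|| ≈ (0.4472, -0.8944) (||v_1|| = 1).

λ_1 = 7,  λ_2 = 2;  v_1 ≈ (0.4472, -0.8944)


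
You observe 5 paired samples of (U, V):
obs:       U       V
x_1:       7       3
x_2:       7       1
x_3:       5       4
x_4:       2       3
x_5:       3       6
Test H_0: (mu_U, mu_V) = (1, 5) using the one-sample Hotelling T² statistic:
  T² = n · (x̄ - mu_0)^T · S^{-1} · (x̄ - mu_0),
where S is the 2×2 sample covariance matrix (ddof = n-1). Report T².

Step 1 — sample mean vector:
  mean(U) = (7 + 7 + 5 + 2 + 3) / 5 = 24/5 = 4.8
  mean(V) = (3 + 1 + 4 + 3 + 6) / 5 = 17/5 = 3.4
  x̄ = (4.8, 3.4),  deviation x̄ - mu_0 = (4.8, 3.4) - (1, 5) = (3.8, -1.6).

Step 2 — sample covariance matrix, S[i,j] = (1/(n-1)) · Σ_k (x_{k,i} - mean_i) · (x_{k,j} - mean_j), divisor n-1 = 4:
  S[U,U] = ((2.2)·(2.2) + (2.2)·(2.2) + (0.2)·(0.2) + (-2.8)·(-2.8) + (-1.8)·(-1.8)) / 4 = 20.8/4 = 5.2
  S[U,V] = ((2.2)·(-0.4) + (2.2)·(-2.4) + (0.2)·(0.6) + (-2.8)·(-0.4) + (-1.8)·(2.6)) / 4 = -9.6/4 = -2.4
  S[V,V] = ((-0.4)·(-0.4) + (-2.4)·(-2.4) + (0.6)·(0.6) + (-0.4)·(-0.4) + (2.6)·(2.6)) / 4 = 13.2/4 = 3.3
  S = [[5.2, -2.4],
 [-2.4, 3.3]].

Step 3 — invert S. det(S) = 5.2·3.3 - (-2.4)² = 11.4.
  S^{-1} = (1/det) · [[d, -b], [-b, a]] = [[0.2895, 0.2105],
 [0.2105, 0.4561]].

Step 4 — quadratic form (x̄ - mu_0)^T · S^{-1} · (x̄ - mu_0):
  S^{-1} · (x̄ - mu_0) = (0.7632, 0.0702),
  (x̄ - mu_0)^T · [...] = (3.8)·(0.7632) + (-1.6)·(0.0702) = 2.7877.

Step 5 — scale by n: T² = 5 · 2.7877 = 13.9386.

T² ≈ 13.9386


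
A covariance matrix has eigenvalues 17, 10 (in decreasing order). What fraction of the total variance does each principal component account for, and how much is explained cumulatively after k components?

Step 1 — total variance = trace(Sigma) = Σ λ_i = 17 + 10 = 27.

Step 2 — fraction explained by component i = λ_i / Σ λ:
  PC1: 17/27 = 0.6296
  PC2: 10/27 = 0.3704

Step 3 — cumulative fraction after k components = (λ_1 + ... + λ_k) / Σ λ:
  k = 1: 17/27 = 0.6296
  k = 2: (17 + 10)/27 = 27/27 = 1

Summary (fraction, with percent):

explained: PC1 0.6296 (62.96%), PC2 0.3704 (37.04%);  cumulative: 0.6296, 1


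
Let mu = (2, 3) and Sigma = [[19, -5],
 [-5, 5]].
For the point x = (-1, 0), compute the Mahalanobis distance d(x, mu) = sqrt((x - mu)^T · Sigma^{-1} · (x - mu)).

Step 1 — centre the observation: (x - mu) = (-3, -3).

Step 2 — invert Sigma. det(Sigma) = 19·5 - (-5)² = 70.
  Sigma^{-1} = (1/det) · [[d, -b], [-b, a]] = [[0.0714, 0.0714],
 [0.0714, 0.2714]].

Step 3 — form the quadratic (x - mu)^T · Sigma^{-1} · (x - mu):
  Sigma^{-1} · (x - mu) = (-0.4286, -1.0286).
  (x - mu)^T · [Sigma^{-1} · (x - mu)] = (-3)·(-0.4286) + (-3)·(-1.0286) = 4.3714.

Step 4 — take square root: d = √(4.3714) ≈ 2.0908.

d(x, mu) = √(4.3714) ≈ 2.0908


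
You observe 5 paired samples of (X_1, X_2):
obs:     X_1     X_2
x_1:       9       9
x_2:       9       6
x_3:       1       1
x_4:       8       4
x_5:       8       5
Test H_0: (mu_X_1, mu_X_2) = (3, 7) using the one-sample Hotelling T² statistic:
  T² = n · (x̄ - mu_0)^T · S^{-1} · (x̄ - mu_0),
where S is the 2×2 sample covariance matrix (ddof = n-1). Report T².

Step 1 — sample mean vector:
  mean(X_1) = (9 + 9 + 1 + 8 + 8) / 5 = 35/5 = 7
  mean(X_2) = (9 + 6 + 1 + 4 + 5) / 5 = 25/5 = 5
  x̄ = (7, 5),  deviation x̄ - mu_0 = (7, 5) - (3, 7) = (4, -2).

Step 2 — sample covariance matrix, S[i,j] = (1/(n-1)) · Σ_k (x_{k,i} - mean_i) · (x_{k,j} - mean_j), divisor n-1 = 4:
  S[X_1,X_1] = ((2)·(2) + (2)·(2) + (-6)·(-6) + (1)·(1) + (1)·(1)) / 4 = 46/4 = 11.5
  S[X_1,X_2] = ((2)·(4) + (2)·(1) + (-6)·(-4) + (1)·(-1) + (1)·(0)) / 4 = 33/4 = 8.25
  S[X_2,X_2] = ((4)·(4) + (1)·(1) + (-4)·(-4) + (-1)·(-1) + (0)·(0)) / 4 = 34/4 = 8.5
  S = [[11.5, 8.25],
 [8.25, 8.5]].

Step 3 — invert S. det(S) = 11.5·8.5 - (8.25)² = 29.6875.
  S^{-1} = (1/det) · [[d, -b], [-b, a]] = [[0.2863, -0.2779],
 [-0.2779, 0.3874]].

Step 4 — quadratic form (x̄ - mu_0)^T · S^{-1} · (x̄ - mu_0):
  S^{-1} · (x̄ - mu_0) = (1.7011, -1.8863),
  (x̄ - mu_0)^T · [...] = (4)·(1.7011) + (-2)·(-1.8863) = 10.5768.

Step 5 — scale by n: T² = 5 · 10.5768 = 52.8842.

T² ≈ 52.8842


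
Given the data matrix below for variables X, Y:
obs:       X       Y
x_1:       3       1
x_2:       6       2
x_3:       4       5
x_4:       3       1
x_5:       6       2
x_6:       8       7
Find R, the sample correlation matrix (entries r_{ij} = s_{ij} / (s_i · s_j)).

Step 1 — column means:
  mean(X) = (3 + 6 + 4 + 3 + 6 + 8) / 6 = 30/6 = 5
  mean(Y) = (1 + 2 + 5 + 1 + 2 + 7) / 6 = 18/6 = 3

Step 2 — sample variances and covariances s[i,j] = (1/(n-1)) · Σ_k (x_{k,i} - mean_i) · (x_{k,j} - mean_j), with n-1 = 5:
  s[X,X] = ((-2)·(-2) + (1)·(1) + (-1)·(-1) + (-2)·(-2) + (1)·(1) + (3)·(3)) / 5 = 20/5 = 4
  s[X,Y] = ((-2)·(-2) + (1)·(-1) + (-1)·(2) + (-2)·(-2) + (1)·(-1) + (3)·(4)) / 5 = 16/5 = 3.2
  s[Y,Y] = ((-2)·(-2) + (-1)·(-1) + (2)·(2) + (-2)·(-2) + (-1)·(-1) + (4)·(4)) / 5 = 30/5 = 6
  Sample standard deviations s_i = √(s[i,i]):
  s(X) = √(4) = 2
  s(Y) = √(6) = 2.4495

Step 3 — r_{ij} = s_{ij} / (s_i · s_j):
  r[X,X] = 1 (diagonal).
  r[X,Y] = 3.2 / (2 · 2.4495) = 3.2 / 4.899 = 0.6532
  r[Y,Y] = 1 (diagonal).

R is symmetric with unit diagonal. Assembling:

R = [[1, 0.6532],
 [0.6532, 1]]


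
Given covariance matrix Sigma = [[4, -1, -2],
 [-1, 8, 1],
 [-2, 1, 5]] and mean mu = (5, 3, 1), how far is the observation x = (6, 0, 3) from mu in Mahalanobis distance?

Step 1 — centre the observation: (x - mu) = (1, -3, 2).

Step 2 — invert Sigma (cofactor / det for 3×3, or solve directly):
  Sigma^{-1} = [[0.3171, 0.0244, 0.122],
 [0.0244, 0.1301, -0.0163],
 [0.122, -0.0163, 0.252]].

Step 3 — form the quadratic (x - mu)^T · Sigma^{-1} · (x - mu):
  Sigma^{-1} · (x - mu) = (0.4878, -0.3984, 0.6748).
  (x - mu)^T · [Sigma^{-1} · (x - mu)] = (1)·(0.4878) + (-3)·(-0.3984) + (2)·(0.6748) = 3.0325.

Step 4 — take square root: d = √(3.0325) ≈ 1.7414.

d(x, mu) = √(3.0325) ≈ 1.7414


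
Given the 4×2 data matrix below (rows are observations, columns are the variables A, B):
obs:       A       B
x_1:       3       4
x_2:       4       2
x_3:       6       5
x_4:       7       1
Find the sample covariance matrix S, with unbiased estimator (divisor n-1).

Step 1 — column means:
  mean(A) = (3 + 4 + 6 + 7) / 4 = 20/4 = 5
  mean(B) = (4 + 2 + 5 + 1) / 4 = 12/4 = 3

Step 2 — sample covariance S[i,j] = (1/(n-1)) · Σ_k (x_{k,i} - mean_i) · (x_{k,j} - mean_j), with n-1 = 3.
  S[A,A] = ((-2)·(-2) + (-1)·(-1) + (1)·(1) + (2)·(2)) / 3 = 10/3 = 3.3333
  S[A,B] = ((-2)·(1) + (-1)·(-1) + (1)·(2) + (2)·(-2)) / 3 = -3/3 = -1
  S[B,B] = ((1)·(1) + (-1)·(-1) + (2)·(2) + (-2)·(-2)) / 3 = 10/3 = 3.3333

S is symmetric (S[j,i] = S[i,j]). Assembling:

S = [[3.3333, -1],
 [-1, 3.3333]]


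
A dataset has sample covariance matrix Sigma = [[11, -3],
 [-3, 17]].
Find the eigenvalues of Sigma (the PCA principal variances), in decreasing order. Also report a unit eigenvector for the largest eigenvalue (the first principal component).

Step 1 — characteristic polynomial of 2×2 Sigma:
  det(Sigma - λI) = λ² - trace · λ + det = 0.
  trace = 11 + 17 = 28, det = 11·17 - (-3)² = 178.
Step 2 — discriminant:
  Δ = trace² - 4·det = 784 - 712 = 72.
Step 3 — eigenvalues:
  λ = (trace ± √Δ)/2 = (28 ± 8.4853)/2,
  λ_1 = 18.2426,  λ_2 = 9.7574.

Step 4 — unit eigenvector for λ_1: solve (Sigma - λ_1 I)v = 0. First row:
  (11 - 18.2426)·v_x + (-3)·v_y = 0, i.e. (-7.2426)·v_x + (-3)·v_y = 0,
  so v ∝ (b, λ_1 - a) = (-3, 7.2426); multiply by -1 so the first entry is positive: u = (3, -7.2426).
  ||u|| = √((3)² + (-7.2426)²) = √(61.4558) ≈ 7.8394,
  v_1 = u/||u|| ≈ (0.3827, -0.9239) (||v_1|| = 1).

λ_1 = 18.2426,  λ_2 = 9.7574;  v_1 ≈ (0.3827, -0.9239)


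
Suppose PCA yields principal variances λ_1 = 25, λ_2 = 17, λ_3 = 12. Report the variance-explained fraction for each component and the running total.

Step 1 — total variance = trace(Sigma) = Σ λ_i = 25 + 17 + 12 = 54.

Step 2 — fraction explained by component i = λ_i / Σ λ:
  PC1: 25/54 = 0.463
  PC2: 17/54 = 0.3148
  PC3: 12/54 = 0.2222

Step 3 — cumulative fraction after k components = (λ_1 + ... + λ_k) / Σ λ:
  k = 1: 25/54 = 0.463
  k = 2: (25 + 17)/54 = 42/54 = 0.7778
  k = 3: (25 + 17 + 12)/54 = 54/54 = 1

Summary (fraction, with percent):

explained: PC1 0.463 (46.3%), PC2 0.3148 (31.48%), PC3 0.2222 (22.22%);  cumulative: 0.463, 0.7778, 1


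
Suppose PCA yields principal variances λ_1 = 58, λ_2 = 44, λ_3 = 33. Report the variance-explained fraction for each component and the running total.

Step 1 — total variance = trace(Sigma) = Σ λ_i = 58 + 44 + 33 = 135.

Step 2 — fraction explained by component i = λ_i / Σ λ:
  PC1: 58/135 = 0.4296
  PC2: 44/135 = 0.3259
  PC3: 33/135 = 0.2444

Step 3 — cumulative fraction after k components = (λ_1 + ... + λ_k) / Σ λ:
  k = 1: 58/135 = 0.4296
  k = 2: (58 + 44)/135 = 102/135 = 0.7556
  k = 3: (58 + 44 + 33)/135 = 135/135 = 1

Summary (fraction, with percent):

explained: PC1 0.4296 (42.96%), PC2 0.3259 (32.59%), PC3 0.2444 (24.44%);  cumulative: 0.4296, 0.7556, 1


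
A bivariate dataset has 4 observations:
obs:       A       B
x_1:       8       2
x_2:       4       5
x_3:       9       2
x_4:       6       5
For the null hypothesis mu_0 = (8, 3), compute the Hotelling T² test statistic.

Step 1 — sample mean vector:
  mean(A) = (8 + 4 + 9 + 6) / 4 = 27/4 = 6.75
  mean(B) = (2 + 5 + 2 + 5) / 4 = 14/4 = 3.5
  x̄ = (6.75, 3.5),  deviation x̄ - mu_0 = (6.75, 3.5) - (8, 3) = (-1.25, 0.5).

Step 2 — sample covariance matrix, S[i,j] = (1/(n-1)) · Σ_k (x_{k,i} - mean_i) · (x_{k,j} - mean_j), divisor n-1 = 3:
  S[A,A] = ((1.25)·(1.25) + (-2.75)·(-2.75) + (2.25)·(2.25) + (-0.75)·(-0.75)) / 3 = 14.75/3 = 4.9167
  S[A,B] = ((1.25)·(-1.5) + (-2.75)·(1.5) + (2.25)·(-1.5) + (-0.75)·(1.5)) / 3 = -10.5/3 = -3.5
  S[B,B] = ((-1.5)·(-1.5) + (1.5)·(1.5) + (-1.5)·(-1.5) + (1.5)·(1.5)) / 3 = 9/3 = 3
  S = [[4.9167, -3.5],
 [-3.5, 3]].

Step 3 — invert S. det(S) = 4.9167·3 - (-3.5)² = 2.5.
  S^{-1} = (1/det) · [[d, -b], [-b, a]] = [[1.2, 1.4],
 [1.4, 1.9667]].

Step 4 — quadratic form (x̄ - mu_0)^T · S^{-1} · (x̄ - mu_0):
  S^{-1} · (x̄ - mu_0) = (-0.8, -0.7667),
  (x̄ - mu_0)^T · [...] = (-1.25)·(-0.8) + (0.5)·(-0.7667) = 0.6167.

Step 5 — scale by n: T² = 4 · 0.6167 = 2.4667.

T² ≈ 2.4667


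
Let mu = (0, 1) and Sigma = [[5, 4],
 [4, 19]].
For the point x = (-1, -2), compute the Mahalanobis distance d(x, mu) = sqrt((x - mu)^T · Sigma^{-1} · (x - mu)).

Step 1 — centre the observation: (x - mu) = (-1, -3).

Step 2 — invert Sigma. det(Sigma) = 5·19 - (4)² = 79.
  Sigma^{-1} = (1/det) · [[d, -b], [-b, a]] = [[0.2405, -0.0506],
 [-0.0506, 0.0633]].

Step 3 — form the quadratic (x - mu)^T · Sigma^{-1} · (x - mu):
  Sigma^{-1} · (x - mu) = (-0.0886, -0.1392).
  (x - mu)^T · [Sigma^{-1} · (x - mu)] = (-1)·(-0.0886) + (-3)·(-0.1392) = 0.5063.

Step 4 — take square root: d = √(0.5063) ≈ 0.7116.

d(x, mu) = √(0.5063) ≈ 0.7116


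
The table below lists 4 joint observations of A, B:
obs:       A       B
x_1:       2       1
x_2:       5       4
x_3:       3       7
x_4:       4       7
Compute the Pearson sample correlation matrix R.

Step 1 — column means:
  mean(A) = (2 + 5 + 3 + 4) / 4 = 14/4 = 3.5
  mean(B) = (1 + 4 + 7 + 7) / 4 = 19/4 = 4.75

Step 2 — sample variances and covariances s[i,j] = (1/(n-1)) · Σ_k (x_{k,i} - mean_i) · (x_{k,j} - mean_j), with n-1 = 3:
  s[A,A] = ((-1.5)·(-1.5) + (1.5)·(1.5) + (-0.5)·(-0.5) + (0.5)·(0.5)) / 3 = 5/3 = 1.6667
  s[A,B] = ((-1.5)·(-3.75) + (1.5)·(-0.75) + (-0.5)·(2.25) + (0.5)·(2.25)) / 3 = 4.5/3 = 1.5
  s[B,B] = ((-3.75)·(-3.75) + (-0.75)·(-0.75) + (2.25)·(2.25) + (2.25)·(2.25)) / 3 = 24.75/3 = 8.25
  Sample standard deviations s_i = √(s[i,i]):
  s(A) = √(1.6667) = 1.291
  s(B) = √(8.25) = 2.8723

Step 3 — r_{ij} = s_{ij} / (s_i · s_j):
  r[A,A] = 1 (diagonal).
  r[A,B] = 1.5 / (1.291 · 2.8723) = 1.5 / 3.7081 = 0.4045
  r[B,B] = 1 (diagonal).

R is symmetric with unit diagonal. Assembling:

R = [[1, 0.4045],
 [0.4045, 1]]


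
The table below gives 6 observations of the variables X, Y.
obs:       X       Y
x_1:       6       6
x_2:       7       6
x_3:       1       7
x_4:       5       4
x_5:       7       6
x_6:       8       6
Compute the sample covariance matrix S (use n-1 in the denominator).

Step 1 — column means:
  mean(X) = (6 + 7 + 1 + 5 + 7 + 8) / 6 = 34/6 = 5.6667
  mean(Y) = (6 + 6 + 7 + 4 + 6 + 6) / 6 = 35/6 = 5.8333

Step 2 — sample covariance S[i,j] = (1/(n-1)) · Σ_k (x_{k,i} - mean_i) · (x_{k,j} - mean_j), with n-1 = 5.
  S[X,X] = ((0.3333)·(0.3333) + (1.3333)·(1.3333) + (-4.6667)·(-4.6667) + (-0.6667)·(-0.6667) + (1.3333)·(1.3333) + (2.3333)·(2.3333)) / 5 = 31.3333/5 = 6.2667
  S[X,Y] = ((0.3333)·(0.1667) + (1.3333)·(0.1667) + (-4.6667)·(1.1667) + (-0.6667)·(-1.8333) + (1.3333)·(0.1667) + (2.3333)·(0.1667)) / 5 = -3.3333/5 = -0.6667
  S[Y,Y] = ((0.1667)·(0.1667) + (0.1667)·(0.1667) + (1.1667)·(1.1667) + (-1.8333)·(-1.8333) + (0.1667)·(0.1667) + (0.1667)·(0.1667)) / 5 = 4.8333/5 = 0.9667

S is symmetric (S[j,i] = S[i,j]). Assembling:

S = [[6.2667, -0.6667],
 [-0.6667, 0.9667]]


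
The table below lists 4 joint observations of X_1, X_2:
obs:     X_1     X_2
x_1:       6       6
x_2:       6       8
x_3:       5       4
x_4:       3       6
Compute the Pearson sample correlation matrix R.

Step 1 — column means:
  mean(X_1) = (6 + 6 + 5 + 3) / 4 = 20/4 = 5
  mean(X_2) = (6 + 8 + 4 + 6) / 4 = 24/4 = 6

Step 2 — sample variances and covariances s[i,j] = (1/(n-1)) · Σ_k (x_{k,i} - mean_i) · (x_{k,j} - mean_j), with n-1 = 3:
  s[X_1,X_1] = ((1)·(1) + (1)·(1) + (0)·(0) + (-2)·(-2)) / 3 = 6/3 = 2
  s[X_1,X_2] = ((1)·(0) + (1)·(2) + (0)·(-2) + (-2)·(0)) / 3 = 2/3 = 0.6667
  s[X_2,X_2] = ((0)·(0) + (2)·(2) + (-2)·(-2) + (0)·(0)) / 3 = 8/3 = 2.6667
  Sample standard deviations s_i = √(s[i,i]):
  s(X_1) = √(2) = 1.4142
  s(X_2) = √(2.6667) = 1.633

Step 3 — r_{ij} = s_{ij} / (s_i · s_j):
  r[X_1,X_1] = 1 (diagonal).
  r[X_1,X_2] = 0.6667 / (1.4142 · 1.633) = 0.6667 / 2.3094 = 0.2887
  r[X_2,X_2] = 1 (diagonal).

R is symmetric with unit diagonal. Assembling:

R = [[1, 0.2887],
 [0.2887, 1]]


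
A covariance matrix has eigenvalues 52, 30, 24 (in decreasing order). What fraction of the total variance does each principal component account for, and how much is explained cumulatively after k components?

Step 1 — total variance = trace(Sigma) = Σ λ_i = 52 + 30 + 24 = 106.

Step 2 — fraction explained by component i = λ_i / Σ λ:
  PC1: 52/106 = 0.4906
  PC2: 30/106 = 0.283
  PC3: 24/106 = 0.2264

Step 3 — cumulative fraction after k components = (λ_1 + ... + λ_k) / Σ λ:
  k = 1: 52/106 = 0.4906
  k = 2: (52 + 30)/106 = 82/106 = 0.7736
  k = 3: (52 + 30 + 24)/106 = 106/106 = 1

Summary (fraction, with percent):

explained: PC1 0.4906 (49.06%), PC2 0.283 (28.3%), PC3 0.2264 (22.64%);  cumulative: 0.4906, 0.7736, 1


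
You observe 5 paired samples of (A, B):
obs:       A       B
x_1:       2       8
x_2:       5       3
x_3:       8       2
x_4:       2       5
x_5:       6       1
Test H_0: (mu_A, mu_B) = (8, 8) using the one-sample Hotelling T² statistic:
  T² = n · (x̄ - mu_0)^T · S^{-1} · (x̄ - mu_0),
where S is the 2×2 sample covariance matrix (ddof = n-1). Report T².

Step 1 — sample mean vector:
  mean(A) = (2 + 5 + 8 + 2 + 6) / 5 = 23/5 = 4.6
  mean(B) = (8 + 3 + 2 + 5 + 1) / 5 = 19/5 = 3.8
  x̄ = (4.6, 3.8),  deviation x̄ - mu_0 = (4.6, 3.8) - (8, 8) = (-3.4, -4.2).

Step 2 — sample covariance matrix, S[i,j] = (1/(n-1)) · Σ_k (x_{k,i} - mean_i) · (x_{k,j} - mean_j), divisor n-1 = 4:
  S[A,A] = ((-2.6)·(-2.6) + (0.4)·(0.4) + (3.4)·(3.4) + (-2.6)·(-2.6) + (1.4)·(1.4)) / 4 = 27.2/4 = 6.8
  S[A,B] = ((-2.6)·(4.2) + (0.4)·(-0.8) + (3.4)·(-1.8) + (-2.6)·(1.2) + (1.4)·(-2.8)) / 4 = -24.4/4 = -6.1
  S[B,B] = ((4.2)·(4.2) + (-0.8)·(-0.8) + (-1.8)·(-1.8) + (1.2)·(1.2) + (-2.8)·(-2.8)) / 4 = 30.8/4 = 7.7
  S = [[6.8, -6.1],
 [-6.1, 7.7]].

Step 3 — invert S. det(S) = 6.8·7.7 - (-6.1)² = 15.15.
  S^{-1} = (1/det) · [[d, -b], [-b, a]] = [[0.5083, 0.4026],
 [0.4026, 0.4488]].

Step 4 — quadratic form (x̄ - mu_0)^T · S^{-1} · (x̄ - mu_0):
  S^{-1} · (x̄ - mu_0) = (-3.4191, -3.2541),
  (x̄ - mu_0)^T · [...] = (-3.4)·(-3.4191) + (-4.2)·(-3.2541) = 25.2924.

Step 5 — scale by n: T² = 5 · 25.2924 = 126.462.

T² ≈ 126.462


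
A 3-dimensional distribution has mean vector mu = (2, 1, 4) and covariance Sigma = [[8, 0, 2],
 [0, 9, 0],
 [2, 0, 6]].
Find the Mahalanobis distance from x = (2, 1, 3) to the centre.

Step 1 — centre the observation: (x - mu) = (0, 0, -1).

Step 2 — invert Sigma (cofactor / det for 3×3, or solve directly):
  Sigma^{-1} = [[0.1364, 0, -0.0455],
 [0, 0.1111, 0],
 [-0.0455, 0, 0.1818]].

Step 3 — form the quadratic (x - mu)^T · Sigma^{-1} · (x - mu):
  Sigma^{-1} · (x - mu) = (0.0455, 0, -0.1818).
  (x - mu)^T · [Sigma^{-1} · (x - mu)] = (0)·(0.0455) + (0)·(0) + (-1)·(-0.1818) = 0.1818.

Step 4 — take square root: d = √(0.1818) ≈ 0.4264.

d(x, mu) = √(0.1818) ≈ 0.4264


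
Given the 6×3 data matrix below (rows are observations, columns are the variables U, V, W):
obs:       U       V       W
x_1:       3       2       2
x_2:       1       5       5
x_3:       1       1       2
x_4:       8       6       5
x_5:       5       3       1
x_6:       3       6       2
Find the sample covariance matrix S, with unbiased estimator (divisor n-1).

Step 1 — column means:
  mean(U) = (3 + 1 + 1 + 8 + 5 + 3) / 6 = 21/6 = 3.5
  mean(V) = (2 + 5 + 1 + 6 + 3 + 6) / 6 = 23/6 = 3.8333
  mean(W) = (2 + 5 + 2 + 5 + 1 + 2) / 6 = 17/6 = 2.8333

Step 2 — sample covariance S[i,j] = (1/(n-1)) · Σ_k (x_{k,i} - mean_i) · (x_{k,j} - mean_j), with n-1 = 5.
  S[U,U] = ((-0.5)·(-0.5) + (-2.5)·(-2.5) + (-2.5)·(-2.5) + (4.5)·(4.5) + (1.5)·(1.5) + (-0.5)·(-0.5)) / 5 = 35.5/5 = 7.1
  S[U,V] = ((-0.5)·(-1.8333) + (-2.5)·(1.1667) + (-2.5)·(-2.8333) + (4.5)·(2.1667) + (1.5)·(-0.8333) + (-0.5)·(2.1667)) / 5 = 12.5/5 = 2.5
  S[U,W] = ((-0.5)·(-0.8333) + (-2.5)·(2.1667) + (-2.5)·(-0.8333) + (4.5)·(2.1667) + (1.5)·(-1.8333) + (-0.5)·(-0.8333)) / 5 = 4.5/5 = 0.9
  S[V,V] = ((-1.8333)·(-1.8333) + (1.1667)·(1.1667) + (-2.8333)·(-2.8333) + (2.1667)·(2.1667) + (-0.8333)·(-0.8333) + (2.1667)·(2.1667)) / 5 = 22.8333/5 = 4.5667
  S[V,W] = ((-1.8333)·(-0.8333) + (1.1667)·(2.1667) + (-2.8333)·(-0.8333) + (2.1667)·(2.1667) + (-0.8333)·(-1.8333) + (2.1667)·(-0.8333)) / 5 = 10.8333/5 = 2.1667
  S[W,W] = ((-0.8333)·(-0.8333) + (2.1667)·(2.1667) + (-0.8333)·(-0.8333) + (2.1667)·(2.1667) + (-1.8333)·(-1.8333) + (-0.8333)·(-0.8333)) / 5 = 14.8333/5 = 2.9667

S is symmetric (S[j,i] = S[i,j]). Assembling:

S = [[7.1, 2.5, 0.9],
 [2.5, 4.5667, 2.1667],
 [0.9, 2.1667, 2.9667]]


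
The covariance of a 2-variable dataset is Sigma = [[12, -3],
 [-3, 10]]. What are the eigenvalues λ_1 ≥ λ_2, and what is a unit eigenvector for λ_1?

Step 1 — characteristic polynomial of 2×2 Sigma:
  det(Sigma - λI) = λ² - trace · λ + det = 0.
  trace = 12 + 10 = 22, det = 12·10 - (-3)² = 111.
Step 2 — discriminant:
  Δ = trace² - 4·det = 484 - 444 = 40.
Step 3 — eigenvalues:
  λ = (trace ± √Δ)/2 = (22 ± 6.3246)/2,
  λ_1 = 14.1623,  λ_2 = 7.8377.

Step 4 — unit eigenvector for λ_1: solve (Sigma - λ_1 I)v = 0. First row:
  (12 - 14.1623)·v_x + (-3)·v_y = 0, i.e. (-2.1623)·v_x + (-3)·v_y = 0,
  so v ∝ (b, λ_1 - a) = (-3, 2.1623); multiply by -1 so the first entry is positive: u = (3, -2.1623).
  ||u|| = √((3)² + (-2.1623)²) = √(13.6754) ≈ 3.698,
  v_1 = u/||u|| ≈ (0.8112, -0.5847) (||v_1|| = 1).

λ_1 = 14.1623,  λ_2 = 7.8377;  v_1 ≈ (0.8112, -0.5847)


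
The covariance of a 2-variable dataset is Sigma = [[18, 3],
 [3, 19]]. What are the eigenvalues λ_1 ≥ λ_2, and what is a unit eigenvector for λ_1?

Step 1 — characteristic polynomial of 2×2 Sigma:
  det(Sigma - λI) = λ² - trace · λ + det = 0.
  trace = 18 + 19 = 37, det = 18·19 - (3)² = 333.
Step 2 — discriminant:
  Δ = trace² - 4·det = 1369 - 1332 = 37.
Step 3 — eigenvalues:
  λ = (trace ± √Δ)/2 = (37 ± 6.0828)/2,
  λ_1 = 21.5414,  λ_2 = 15.4586.

Step 4 — unit eigenvector for λ_1: solve (Sigma - λ_1 I)v = 0. First row:
  (18 - 21.5414)·v_x + (3)·v_y = 0, i.e. (-3.5414)·v_x + (3)·v_y = 0,
  so v ∝ (b, λ_1 - a) = (3, 3.5414) = u.
  ||u|| = √((3)² + (3.5414)²) = √(21.5414) ≈ 4.6413,
  v_1 = u/||u|| ≈ (0.6464, 0.763) (||v_1|| = 1).

λ_1 = 21.5414,  λ_2 = 15.4586;  v_1 ≈ (0.6464, 0.763)


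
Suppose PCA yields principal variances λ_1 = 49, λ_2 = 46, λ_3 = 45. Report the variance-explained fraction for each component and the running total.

Step 1 — total variance = trace(Sigma) = Σ λ_i = 49 + 46 + 45 = 140.

Step 2 — fraction explained by component i = λ_i / Σ λ:
  PC1: 49/140 = 0.35
  PC2: 46/140 = 0.3286
  PC3: 45/140 = 0.3214

Step 3 — cumulative fraction after k components = (λ_1 + ... + λ_k) / Σ λ:
  k = 1: 49/140 = 0.35
  k = 2: (49 + 46)/140 = 95/140 = 0.6786
  k = 3: (49 + 46 + 45)/140 = 140/140 = 1

Summary (fraction, with percent):

explained: PC1 0.35 (35%), PC2 0.3286 (32.86%), PC3 0.3214 (32.14%);  cumulative: 0.35, 0.6786, 1


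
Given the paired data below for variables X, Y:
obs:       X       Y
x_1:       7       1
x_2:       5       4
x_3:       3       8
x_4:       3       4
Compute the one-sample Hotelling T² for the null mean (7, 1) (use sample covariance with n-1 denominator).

Step 1 — sample mean vector:
  mean(X) = (7 + 5 + 3 + 3) / 4 = 18/4 = 4.5
  mean(Y) = (1 + 4 + 8 + 4) / 4 = 17/4 = 4.25
  x̄ = (4.5, 4.25),  deviation x̄ - mu_0 = (4.5, 4.25) - (7, 1) = (-2.5, 3.25).

Step 2 — sample covariance matrix, S[i,j] = (1/(n-1)) · Σ_k (x_{k,i} - mean_i) · (x_{k,j} - mean_j), divisor n-1 = 3:
  S[X,X] = ((2.5)·(2.5) + (0.5)·(0.5) + (-1.5)·(-1.5) + (-1.5)·(-1.5)) / 3 = 11/3 = 3.6667
  S[X,Y] = ((2.5)·(-3.25) + (0.5)·(-0.25) + (-1.5)·(3.75) + (-1.5)·(-0.25)) / 3 = -13.5/3 = -4.5
  S[Y,Y] = ((-3.25)·(-3.25) + (-0.25)·(-0.25) + (3.75)·(3.75) + (-0.25)·(-0.25)) / 3 = 24.75/3 = 8.25
  S = [[3.6667, -4.5],
 [-4.5, 8.25]].

Step 3 — invert S. det(S) = 3.6667·8.25 - (-4.5)² = 10.
  S^{-1} = (1/det) · [[d, -b], [-b, a]] = [[0.825, 0.45],
 [0.45, 0.3667]].

Step 4 — quadratic form (x̄ - mu_0)^T · S^{-1} · (x̄ - mu_0):
  S^{-1} · (x̄ - mu_0) = (-0.6, 0.0667),
  (x̄ - mu_0)^T · [...] = (-2.5)·(-0.6) + (3.25)·(0.0667) = 1.7167.

Step 5 — scale by n: T² = 4 · 1.7167 = 6.8667.

T² ≈ 6.8667


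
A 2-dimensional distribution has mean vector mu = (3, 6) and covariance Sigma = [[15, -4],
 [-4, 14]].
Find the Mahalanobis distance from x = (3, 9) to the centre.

Step 1 — centre the observation: (x - mu) = (0, 3).

Step 2 — invert Sigma. det(Sigma) = 15·14 - (-4)² = 194.
  Sigma^{-1} = (1/det) · [[d, -b], [-b, a]] = [[0.0722, 0.0206],
 [0.0206, 0.0773]].

Step 3 — form the quadratic (x - mu)^T · Sigma^{-1} · (x - mu):
  Sigma^{-1} · (x - mu) = (0.0619, 0.232).
  (x - mu)^T · [Sigma^{-1} · (x - mu)] = (0)·(0.0619) + (3)·(0.232) = 0.6959.

Step 4 — take square root: d = √(0.6959) ≈ 0.8342.

d(x, mu) = √(0.6959) ≈ 0.8342


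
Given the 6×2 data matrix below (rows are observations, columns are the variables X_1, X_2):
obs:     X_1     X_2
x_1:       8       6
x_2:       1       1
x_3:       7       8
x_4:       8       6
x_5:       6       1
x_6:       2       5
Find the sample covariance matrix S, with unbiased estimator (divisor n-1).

Step 1 — column means:
  mean(X_1) = (8 + 1 + 7 + 8 + 6 + 2) / 6 = 32/6 = 5.3333
  mean(X_2) = (6 + 1 + 8 + 6 + 1 + 5) / 6 = 27/6 = 4.5

Step 2 — sample covariance S[i,j] = (1/(n-1)) · Σ_k (x_{k,i} - mean_i) · (x_{k,j} - mean_j), with n-1 = 5.
  S[X_1,X_1] = ((2.6667)·(2.6667) + (-4.3333)·(-4.3333) + (1.6667)·(1.6667) + (2.6667)·(2.6667) + (0.6667)·(0.6667) + (-3.3333)·(-3.3333)) / 5 = 47.3333/5 = 9.4667
  S[X_1,X_2] = ((2.6667)·(1.5) + (-4.3333)·(-3.5) + (1.6667)·(3.5) + (2.6667)·(1.5) + (0.6667)·(-3.5) + (-3.3333)·(0.5)) / 5 = 25/5 = 5
  S[X_2,X_2] = ((1.5)·(1.5) + (-3.5)·(-3.5) + (3.5)·(3.5) + (1.5)·(1.5) + (-3.5)·(-3.5) + (0.5)·(0.5)) / 5 = 41.5/5 = 8.3

S is symmetric (S[j,i] = S[i,j]). Assembling:

S = [[9.4667, 5],
 [5, 8.3]]


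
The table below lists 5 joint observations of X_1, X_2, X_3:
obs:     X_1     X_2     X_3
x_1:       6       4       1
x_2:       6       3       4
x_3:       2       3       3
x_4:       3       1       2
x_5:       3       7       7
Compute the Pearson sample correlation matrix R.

Step 1 — column means:
  mean(X_1) = (6 + 6 + 2 + 3 + 3) / 5 = 20/5 = 4
  mean(X_2) = (4 + 3 + 3 + 1 + 7) / 5 = 18/5 = 3.6
  mean(X_3) = (1 + 4 + 3 + 2 + 7) / 5 = 17/5 = 3.4

Step 2 — sample variances and covariances s[i,j] = (1/(n-1)) · Σ_k (x_{k,i} - mean_i) · (x_{k,j} - mean_j), with n-1 = 4:
  s[X_1,X_1] = ((2)·(2) + (2)·(2) + (-2)·(-2) + (-1)·(-1) + (-1)·(-1)) / 4 = 14/4 = 3.5
  s[X_1,X_2] = ((2)·(0.4) + (2)·(-0.6) + (-2)·(-0.6) + (-1)·(-2.6) + (-1)·(3.4)) / 4 = 0/4 = 0
  s[X_1,X_3] = ((2)·(-2.4) + (2)·(0.6) + (-2)·(-0.4) + (-1)·(-1.4) + (-1)·(3.6)) / 4 = -5/4 = -1.25
  s[X_2,X_2] = ((0.4)·(0.4) + (-0.6)·(-0.6) + (-0.6)·(-0.6) + (-2.6)·(-2.6) + (3.4)·(3.4)) / 4 = 19.2/4 = 4.8
  s[X_2,X_3] = ((0.4)·(-2.4) + (-0.6)·(0.6) + (-0.6)·(-0.4) + (-2.6)·(-1.4) + (3.4)·(3.6)) / 4 = 14.8/4 = 3.7
  s[X_3,X_3] = ((-2.4)·(-2.4) + (0.6)·(0.6) + (-0.4)·(-0.4) + (-1.4)·(-1.4) + (3.6)·(3.6)) / 4 = 21.2/4 = 5.3
  Sample standard deviations s_i = √(s[i,i]):
  s(X_1) = √(3.5) = 1.8708
  s(X_2) = √(4.8) = 2.1909
  s(X_3) = √(5.3) = 2.3022

Step 3 — r_{ij} = s_{ij} / (s_i · s_j):
  r[X_1,X_1] = 1 (diagonal).
  r[X_1,X_2] = 0 / (1.8708 · 2.1909) = 0 / 4.0988 = 0
  r[X_1,X_3] = -1.25 / (1.8708 · 2.3022) = -1.25 / 4.307 = -0.2902
  r[X_2,X_2] = 1 (diagonal).
  r[X_2,X_3] = 3.7 / (2.1909 · 2.3022) = 3.7 / 5.0438 = 0.7336
  r[X_3,X_3] = 1 (diagonal).

R is symmetric with unit diagonal. Assembling:

R = [[1, 0, -0.2902],
 [0, 1, 0.7336],
 [-0.2902, 0.7336, 1]]


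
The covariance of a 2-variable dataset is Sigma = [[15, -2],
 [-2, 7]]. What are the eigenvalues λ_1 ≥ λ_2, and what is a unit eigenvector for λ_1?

Step 1 — characteristic polynomial of 2×2 Sigma:
  det(Sigma - λI) = λ² - trace · λ + det = 0.
  trace = 15 + 7 = 22, det = 15·7 - (-2)² = 101.
Step 2 — discriminant:
  Δ = trace² - 4·det = 484 - 404 = 80.
Step 3 — eigenvalues:
  λ = (trace ± √Δ)/2 = (22 ± 8.9443)/2,
  λ_1 = 15.4721,  λ_2 = 6.5279.

Step 4 — unit eigenvector for λ_1: solve (Sigma - λ_1 I)v = 0. First row:
  (15 - 15.4721)·v_x + (-2)·v_y = 0, i.e. (-0.4721)·v_x + (-2)·v_y = 0,
  so v ∝ (b, λ_1 - a) = (-2, 0.4721); multiply by -1 so the first entry is positive: u = (2, -0.4721).
  ||u|| = √((2)² + (-0.4721)²) = √(4.2229) ≈ 2.055,
  v_1 = u/||u|| ≈ (0.9732, -0.2298) (||v_1|| = 1).

λ_1 = 15.4721,  λ_2 = 6.5279;  v_1 ≈ (0.9732, -0.2298)


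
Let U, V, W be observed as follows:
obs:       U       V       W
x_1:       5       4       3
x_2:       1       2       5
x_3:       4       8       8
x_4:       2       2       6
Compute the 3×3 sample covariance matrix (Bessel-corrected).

Step 1 — column means:
  mean(U) = (5 + 1 + 4 + 2) / 4 = 12/4 = 3
  mean(V) = (4 + 2 + 8 + 2) / 4 = 16/4 = 4
  mean(W) = (3 + 5 + 8 + 6) / 4 = 22/4 = 5.5

Step 2 — sample covariance S[i,j] = (1/(n-1)) · Σ_k (x_{k,i} - mean_i) · (x_{k,j} - mean_j), with n-1 = 3.
  S[U,U] = ((2)·(2) + (-2)·(-2) + (1)·(1) + (-1)·(-1)) / 3 = 10/3 = 3.3333
  S[U,V] = ((2)·(0) + (-2)·(-2) + (1)·(4) + (-1)·(-2)) / 3 = 10/3 = 3.3333
  S[U,W] = ((2)·(-2.5) + (-2)·(-0.5) + (1)·(2.5) + (-1)·(0.5)) / 3 = -2/3 = -0.6667
  S[V,V] = ((0)·(0) + (-2)·(-2) + (4)·(4) + (-2)·(-2)) / 3 = 24/3 = 8
  S[V,W] = ((0)·(-2.5) + (-2)·(-0.5) + (4)·(2.5) + (-2)·(0.5)) / 3 = 10/3 = 3.3333
  S[W,W] = ((-2.5)·(-2.5) + (-0.5)·(-0.5) + (2.5)·(2.5) + (0.5)·(0.5)) / 3 = 13/3 = 4.3333

S is symmetric (S[j,i] = S[i,j]). Assembling:

S = [[3.3333, 3.3333, -0.6667],
 [3.3333, 8, 3.3333],
 [-0.6667, 3.3333, 4.3333]]


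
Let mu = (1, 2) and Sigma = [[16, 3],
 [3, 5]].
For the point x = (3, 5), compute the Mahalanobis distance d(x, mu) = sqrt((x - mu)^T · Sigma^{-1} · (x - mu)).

Step 1 — centre the observation: (x - mu) = (2, 3).

Step 2 — invert Sigma. det(Sigma) = 16·5 - (3)² = 71.
  Sigma^{-1} = (1/det) · [[d, -b], [-b, a]] = [[0.0704, -0.0423],
 [-0.0423, 0.2254]].

Step 3 — form the quadratic (x - mu)^T · Sigma^{-1} · (x - mu):
  Sigma^{-1} · (x - mu) = (0.0141, 0.5915).
  (x - mu)^T · [Sigma^{-1} · (x - mu)] = (2)·(0.0141) + (3)·(0.5915) = 1.8028.

Step 4 — take square root: d = √(1.8028) ≈ 1.3427.

d(x, mu) = √(1.8028) ≈ 1.3427


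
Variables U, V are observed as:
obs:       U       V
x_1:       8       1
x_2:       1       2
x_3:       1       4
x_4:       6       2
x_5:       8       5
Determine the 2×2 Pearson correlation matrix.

Step 1 — column means:
  mean(U) = (8 + 1 + 1 + 6 + 8) / 5 = 24/5 = 4.8
  mean(V) = (1 + 2 + 4 + 2 + 5) / 5 = 14/5 = 2.8

Step 2 — sample variances and covariances s[i,j] = (1/(n-1)) · Σ_k (x_{k,i} - mean_i) · (x_{k,j} - mean_j), with n-1 = 4:
  s[U,U] = ((3.2)·(3.2) + (-3.8)·(-3.8) + (-3.8)·(-3.8) + (1.2)·(1.2) + (3.2)·(3.2)) / 4 = 50.8/4 = 12.7
  s[U,V] = ((3.2)·(-1.8) + (-3.8)·(-0.8) + (-3.8)·(1.2) + (1.2)·(-0.8) + (3.2)·(2.2)) / 4 = -1.2/4 = -0.3
  s[V,V] = ((-1.8)·(-1.8) + (-0.8)·(-0.8) + (1.2)·(1.2) + (-0.8)·(-0.8) + (2.2)·(2.2)) / 4 = 10.8/4 = 2.7
  Sample standard deviations s_i = √(s[i,i]):
  s(U) = √(12.7) = 3.5637
  s(V) = √(2.7) = 1.6432

Step 3 — r_{ij} = s_{ij} / (s_i · s_j):
  r[U,U] = 1 (diagonal).
  r[U,V] = -0.3 / (3.5637 · 1.6432) = -0.3 / 5.8558 = -0.0512
  r[V,V] = 1 (diagonal).

R is symmetric with unit diagonal. Assembling:

R = [[1, -0.0512],
 [-0.0512, 1]]


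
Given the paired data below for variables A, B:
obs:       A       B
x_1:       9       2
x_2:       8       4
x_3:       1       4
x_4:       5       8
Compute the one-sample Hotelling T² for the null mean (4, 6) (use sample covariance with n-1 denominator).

Step 1 — sample mean vector:
  mean(A) = (9 + 8 + 1 + 5) / 4 = 23/4 = 5.75
  mean(B) = (2 + 4 + 4 + 8) / 4 = 18/4 = 4.5
  x̄ = (5.75, 4.5),  deviation x̄ - mu_0 = (5.75, 4.5) - (4, 6) = (1.75, -1.5).

Step 2 — sample covariance matrix, S[i,j] = (1/(n-1)) · Σ_k (x_{k,i} - mean_i) · (x_{k,j} - mean_j), divisor n-1 = 3:
  S[A,A] = ((3.25)·(3.25) + (2.25)·(2.25) + (-4.75)·(-4.75) + (-0.75)·(-0.75)) / 3 = 38.75/3 = 12.9167
  S[A,B] = ((3.25)·(-2.5) + (2.25)·(-0.5) + (-4.75)·(-0.5) + (-0.75)·(3.5)) / 3 = -9.5/3 = -3.1667
  S[B,B] = ((-2.5)·(-2.5) + (-0.5)·(-0.5) + (-0.5)·(-0.5) + (3.5)·(3.5)) / 3 = 19/3 = 6.3333
  S = [[12.9167, -3.1667],
 [-3.1667, 6.3333]].

Step 3 — invert S. det(S) = 12.9167·6.3333 - (-3.1667)² = 71.7778.
  S^{-1} = (1/det) · [[d, -b], [-b, a]] = [[0.0882, 0.0441],
 [0.0441, 0.18]].

Step 4 — quadratic form (x̄ - mu_0)^T · S^{-1} · (x̄ - mu_0):
  S^{-1} · (x̄ - mu_0) = (0.0882, -0.1927),
  (x̄ - mu_0)^T · [...] = (1.75)·(0.0882) + (-1.5)·(-0.1927) = 0.4435.

Step 5 — scale by n: T² = 4 · 0.4435 = 1.774.

T² ≈ 1.774
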